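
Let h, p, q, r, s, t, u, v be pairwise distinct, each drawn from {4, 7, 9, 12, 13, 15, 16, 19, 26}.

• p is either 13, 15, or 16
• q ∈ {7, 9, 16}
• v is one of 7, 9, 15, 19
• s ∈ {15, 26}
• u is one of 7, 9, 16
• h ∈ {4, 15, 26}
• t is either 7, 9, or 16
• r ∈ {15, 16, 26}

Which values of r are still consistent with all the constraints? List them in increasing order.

15, 26

Among the 8 variables, 4 fits only h (and all 8 values in {4, 7, 9, 13, 15, 16, 19, 26} must be used), so h = 4.
Among the 7 still-open variables, 13 fits only p (and all 7 values in {7, 9, 13, 15, 16, 19, 26} must be used), so p = 13.
Among the 6 still-open variables, 19 fits only v (and all 6 values in {7, 9, 15, 16, 19, 26} must be used), so v = 19.
q, t, u share exactly the 3 values {7, 9, 16}; by pigeonhole those values go to them, so strike 7, 9, 16 from r.
No further eliminations apply; r can still be any of 15, 26.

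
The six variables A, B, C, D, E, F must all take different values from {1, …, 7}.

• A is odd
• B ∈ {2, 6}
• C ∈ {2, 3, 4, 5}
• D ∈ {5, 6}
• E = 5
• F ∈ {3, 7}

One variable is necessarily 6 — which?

D

E's domain is down to {5}, so E = 5. Remove 5 from A, C, D.
So 6 goes to D.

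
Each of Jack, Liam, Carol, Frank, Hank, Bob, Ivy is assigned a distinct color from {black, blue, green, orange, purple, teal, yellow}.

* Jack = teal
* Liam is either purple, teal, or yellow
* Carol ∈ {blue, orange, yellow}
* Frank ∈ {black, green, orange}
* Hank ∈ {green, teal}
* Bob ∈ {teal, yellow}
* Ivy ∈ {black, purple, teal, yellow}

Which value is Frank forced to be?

Jack must be teal (only option left). Eliminate teal elsewhere: Liam, Hank, Bob, Ivy.
Hank's domain is down to {green}, so Hank = green. Strike green from Frank.
Bob's domain is down to {yellow}, so Bob = yellow. Strike yellow from Liam, Carol, Ivy.
That leaves Liam = purple. So Ivy can't be purple.
That leaves Ivy = black. So Frank can't be black.
So Frank = orange.

orange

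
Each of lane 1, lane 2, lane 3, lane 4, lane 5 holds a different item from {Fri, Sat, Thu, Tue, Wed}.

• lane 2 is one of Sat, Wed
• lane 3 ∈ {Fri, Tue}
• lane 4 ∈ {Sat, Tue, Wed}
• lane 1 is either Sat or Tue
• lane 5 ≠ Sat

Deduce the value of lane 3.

Fri

The 5 variables draw from only 5 values {Fri, Sat, Thu, Tue, Wed}, so each is used; only lane 5 can be Thu, hence lane 5 = Thu.
The 4 still-open variables together cover exactly {Fri, Sat, Tue, Wed} — 4 values for 4 variables — and Fri appears only in lane 3's list, so lane 3 = Fri.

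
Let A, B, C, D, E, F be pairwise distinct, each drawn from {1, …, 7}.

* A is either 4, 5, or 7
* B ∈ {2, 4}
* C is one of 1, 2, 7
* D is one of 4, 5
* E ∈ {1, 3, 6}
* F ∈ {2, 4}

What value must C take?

1

B and F share exactly the 2 values {2, 4}; by pigeonhole those values go to them, so strike 2, 4 from A, C, D.
D has just one choice, so D = 5. Remove 5 from A.
That leaves A = 7. Strike 7 from C.
So C = 1.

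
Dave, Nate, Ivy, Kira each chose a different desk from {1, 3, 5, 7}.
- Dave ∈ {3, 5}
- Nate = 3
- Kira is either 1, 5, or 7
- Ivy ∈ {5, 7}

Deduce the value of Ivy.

7

Nate has just one choice, so Nate = 3. Strike 3 from Dave.
Dave has just one choice, so Dave = 5. Remove 5 from Ivy, Kira.
So Ivy = 7.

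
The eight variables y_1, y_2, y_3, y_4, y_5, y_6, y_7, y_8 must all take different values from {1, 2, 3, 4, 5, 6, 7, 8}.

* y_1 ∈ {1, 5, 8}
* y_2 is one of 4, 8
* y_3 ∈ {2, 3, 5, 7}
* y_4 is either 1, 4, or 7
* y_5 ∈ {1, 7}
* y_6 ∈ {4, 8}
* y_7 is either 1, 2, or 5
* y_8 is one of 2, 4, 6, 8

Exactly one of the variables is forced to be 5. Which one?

The 8 variables draw from only 8 values {1, 2, 3, 4, 5, 6, 7, 8}, so each is used; only y_3 can be 3, hence y_3 = 3.
The 7 still-open variables draw from only 7 values {1, 2, 4, 5, 6, 7, 8}, so each is used; only y_8 can be 6, hence y_8 = 6.
The 6 still-open variables together cover exactly {1, 2, 4, 5, 7, 8} — 6 values for 6 variables — and 2 appears only in y_7's list, so y_7 = 2.
The 5 still-open variables draw from only 5 values {1, 4, 5, 7, 8}, so each is used; only y_1 can be 5, hence y_1 = 5.

y_1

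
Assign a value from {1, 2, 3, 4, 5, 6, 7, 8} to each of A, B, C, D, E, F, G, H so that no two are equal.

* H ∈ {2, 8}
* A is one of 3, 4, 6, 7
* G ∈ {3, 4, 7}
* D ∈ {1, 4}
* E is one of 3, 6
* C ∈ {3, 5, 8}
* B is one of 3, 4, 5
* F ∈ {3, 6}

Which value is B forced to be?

The 8 variables together cover exactly {1, 2, 3, 4, 5, 6, 7, 8} — 8 values for 8 variables — and 1 appears only in D's list, so D = 1.
The 7 still-open variables draw from only 7 values {2, 3, 4, 5, 6, 7, 8}, so each is used; only H can be 2, hence H = 2.
Among the 6 still-open variables, 8 fits only C (and all 6 values in {3, 4, 5, 6, 7, 8} must be used), so C = 8.
Among the 5 still-open variables, 5 fits only B (and all 5 values in {3, 4, 5, 6, 7} must be used), so B = 5.

5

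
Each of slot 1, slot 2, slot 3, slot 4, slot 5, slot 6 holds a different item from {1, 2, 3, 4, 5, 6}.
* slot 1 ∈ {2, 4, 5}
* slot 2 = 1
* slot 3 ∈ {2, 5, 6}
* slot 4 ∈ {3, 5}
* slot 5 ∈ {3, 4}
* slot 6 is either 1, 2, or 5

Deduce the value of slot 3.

6

slot 2 must be 1 (only option left). Strike 1 from slot 6.
The 5 still-open variables draw from only 5 values {2, 3, 4, 5, 6}, so each is used; only slot 3 can be 6, hence slot 3 = 6.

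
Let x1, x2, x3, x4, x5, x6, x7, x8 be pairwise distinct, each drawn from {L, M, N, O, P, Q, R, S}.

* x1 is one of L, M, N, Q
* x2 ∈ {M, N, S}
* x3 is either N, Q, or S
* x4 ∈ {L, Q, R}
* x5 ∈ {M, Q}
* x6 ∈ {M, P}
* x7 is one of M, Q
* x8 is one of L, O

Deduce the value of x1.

The 8 variables draw from only 8 values {L, M, N, O, P, Q, R, S}, so each is used; only x8 can be O, hence x8 = O.
The 7 still-open variables draw from only 7 values {L, M, N, P, Q, R, S}, so each is used; only x6 can be P, hence x6 = P.
Among the 6 still-open variables, R fits only x4 (and all 6 values in {L, M, N, Q, R, S} must be used), so x4 = R.
The 5 still-open variables draw from only 5 values {L, M, N, Q, S}, so each is used; only x1 can be L, hence x1 = L.

L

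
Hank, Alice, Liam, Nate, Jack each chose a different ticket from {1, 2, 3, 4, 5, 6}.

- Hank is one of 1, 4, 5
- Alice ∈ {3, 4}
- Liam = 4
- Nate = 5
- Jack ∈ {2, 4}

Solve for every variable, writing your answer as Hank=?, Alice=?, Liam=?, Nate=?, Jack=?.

Hank=1, Alice=3, Liam=4, Nate=5, Jack=2

Liam must be 4 (only option left). So Hank, Alice, Jack can't be 4.
Nate must be 5 (only option left). Eliminate 5 elsewhere: Hank.
That leaves Jack = 2.
Hank's domain is down to {1}, so Hank = 1.
That leaves Alice = 3.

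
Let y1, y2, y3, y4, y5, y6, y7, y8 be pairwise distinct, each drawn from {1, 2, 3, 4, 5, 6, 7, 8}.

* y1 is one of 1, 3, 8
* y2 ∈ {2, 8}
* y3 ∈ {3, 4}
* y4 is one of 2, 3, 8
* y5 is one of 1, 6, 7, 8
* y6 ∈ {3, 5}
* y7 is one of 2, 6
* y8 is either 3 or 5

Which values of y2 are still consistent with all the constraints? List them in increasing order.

2, 8

The 8 variables draw from only 8 values {1, 2, 3, 4, 5, 6, 7, 8}, so each is used; only y3 can be 4, hence y3 = 4.
The 7 still-open variables together cover exactly {1, 2, 3, 5, 6, 7, 8} — 7 values for 7 variables — and 7 appears only in y5's list, so y5 = 7.
The 6 still-open variables draw from only 6 values {1, 2, 3, 5, 6, 8}, so each is used; only y1 can be 1, hence y1 = 1.
The 5 still-open variables together cover exactly {2, 3, 5, 6, 8} — 5 values for 5 variables — and 6 appears only in y7's list, so y7 = 6.
y6 and y8 share exactly the 2 values {3, 5}; by pigeonhole those values go to them, so strike 3, 5 from y4.
No further eliminations apply; y2 can still be any of 2, 8.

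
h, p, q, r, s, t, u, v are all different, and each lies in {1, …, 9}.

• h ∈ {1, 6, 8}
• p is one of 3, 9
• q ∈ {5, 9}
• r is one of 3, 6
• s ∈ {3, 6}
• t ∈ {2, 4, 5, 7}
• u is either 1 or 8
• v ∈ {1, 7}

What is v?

r and s between them cover only {3, 6} — a naked pair. Remove those values from h, p.
That leaves p = 9. Strike 9 from q.
q's domain is down to {5}, so q = 5. Strike 5 from t.
h and u share exactly the 2 values {1, 8}; by pigeonhole those values go to them, so strike 1, 8 from v.
So v = 7.

7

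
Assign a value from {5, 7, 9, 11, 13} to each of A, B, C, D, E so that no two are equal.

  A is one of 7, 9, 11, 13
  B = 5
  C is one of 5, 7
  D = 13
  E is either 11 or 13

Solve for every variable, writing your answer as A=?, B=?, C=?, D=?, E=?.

A=9, B=5, C=7, D=13, E=11

B has just one choice, so B = 5. Eliminate 5 elsewhere: C.
C has just one choice, so C = 7. So A can't be 7.
D's domain is down to {13}, so D = 13. So A, E can't be 13.
That leaves E = 11. So A can't be 11.
That leaves A = 9.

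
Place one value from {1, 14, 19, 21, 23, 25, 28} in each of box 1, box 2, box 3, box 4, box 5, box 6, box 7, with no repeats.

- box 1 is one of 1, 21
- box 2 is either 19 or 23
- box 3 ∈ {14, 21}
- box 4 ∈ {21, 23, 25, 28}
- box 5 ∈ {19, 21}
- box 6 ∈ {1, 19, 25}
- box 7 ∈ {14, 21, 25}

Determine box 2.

The 7 variables together cover exactly {1, 14, 19, 21, 23, 25, 28} — 7 values for 7 variables — and 28 appears only in box 4's list, so box 4 = 28.
The 6 still-open variables draw from only 6 values {1, 14, 19, 21, 23, 25}, so each is used; only box 2 can be 23, hence box 2 = 23.

23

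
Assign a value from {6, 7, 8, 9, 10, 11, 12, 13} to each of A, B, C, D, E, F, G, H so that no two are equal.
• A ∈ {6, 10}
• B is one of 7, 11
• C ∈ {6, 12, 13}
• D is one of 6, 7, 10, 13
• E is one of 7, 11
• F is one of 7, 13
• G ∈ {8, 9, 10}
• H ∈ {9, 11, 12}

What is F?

The 8 variables together cover exactly {6, 7, 8, 9, 10, 11, 12, 13} — 8 values for 8 variables — and 8 appears only in G's list, so G = 8.
The 7 still-open variables draw from only 7 values {6, 7, 9, 10, 11, 12, 13}, so each is used; only H can be 9, hence H = 9.
The 6 still-open variables draw from only 6 values {6, 7, 10, 11, 12, 13}, so each is used; only C can be 12, hence C = 12.
The 2 variables B and E are confined to {7, 11}, which locks those values in; drop them from D, F.
So F = 13.

13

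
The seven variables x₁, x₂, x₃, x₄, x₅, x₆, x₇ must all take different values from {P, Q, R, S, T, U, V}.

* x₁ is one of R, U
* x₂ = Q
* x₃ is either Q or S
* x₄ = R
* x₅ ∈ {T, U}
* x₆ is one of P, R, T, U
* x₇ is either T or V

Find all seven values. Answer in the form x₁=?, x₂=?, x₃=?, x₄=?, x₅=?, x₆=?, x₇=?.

x₁=U, x₂=Q, x₃=S, x₄=R, x₅=T, x₆=P, x₇=V

x₂'s domain is down to {Q}, so x₂ = Q. Eliminate Q elsewhere: x₃.
x₃'s domain is down to {S}, so x₃ = S.
x₄'s domain is down to {R}, so x₄ = R. Remove R from x₁, x₆.
That leaves x₁ = U. Eliminate U elsewhere: x₅, x₆.
x₅ has just one choice, so x₅ = T. Remove T from x₆, x₇.
x₆ must be P (only option left).
x₇ has just one choice, so x₇ = V.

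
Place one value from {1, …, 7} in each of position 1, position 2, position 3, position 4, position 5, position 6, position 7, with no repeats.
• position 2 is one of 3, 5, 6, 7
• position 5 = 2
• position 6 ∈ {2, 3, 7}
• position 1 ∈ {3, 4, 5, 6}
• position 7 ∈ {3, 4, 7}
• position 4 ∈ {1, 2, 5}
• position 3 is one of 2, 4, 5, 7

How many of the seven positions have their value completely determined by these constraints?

2

position 5 has just one choice, so position 5 = 2. So position 3, position 4, position 6 can't be 2.
Among the 6 still-open variables, 1 fits only position 4 (and all 6 values in {1, 3, 4, 5, 6, 7} must be used), so position 4 = 1.
Determined: position 4=1, position 5=2. The other positions each still have more than one consistent value. That makes 2.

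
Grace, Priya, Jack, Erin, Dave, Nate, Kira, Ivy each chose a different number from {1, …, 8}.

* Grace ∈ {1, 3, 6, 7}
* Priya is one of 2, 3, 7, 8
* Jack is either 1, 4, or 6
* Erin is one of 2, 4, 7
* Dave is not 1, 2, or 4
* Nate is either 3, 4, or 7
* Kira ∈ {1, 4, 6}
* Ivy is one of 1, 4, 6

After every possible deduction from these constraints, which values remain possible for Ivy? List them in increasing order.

The 8 variables draw from only 8 values {1, 2, 3, 4, 5, 6, 7, 8}, so each is used; only Dave can be 5, hence Dave = 5.
The 7 still-open variables draw from only 7 values {1, 2, 3, 4, 6, 7, 8}, so each is used; only Priya can be 8, hence Priya = 8.
The 6 still-open variables together cover exactly {1, 2, 3, 4, 6, 7} — 6 values for 6 variables — and 2 appears only in Erin's list, so Erin = 2.
The 3 variables Jack, Kira, Ivy are confined to {1, 4, 6}, which locks those values in; drop them from Grace, Nate.
No further eliminations apply; Ivy can still be any of 1, 4, 6.

1, 4, 6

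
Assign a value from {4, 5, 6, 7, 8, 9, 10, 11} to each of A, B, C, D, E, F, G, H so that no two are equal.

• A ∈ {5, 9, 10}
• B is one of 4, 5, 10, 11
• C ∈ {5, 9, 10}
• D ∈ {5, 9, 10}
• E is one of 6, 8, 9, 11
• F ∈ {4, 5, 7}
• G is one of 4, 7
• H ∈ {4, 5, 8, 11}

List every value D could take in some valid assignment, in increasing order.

5, 9, 10

Among the 8 variables, 6 fits only E (and all 8 values in {4, 5, 6, 7, 8, 9, 10, 11} must be used), so E = 6.
The 7 still-open variables draw from only 7 values {4, 5, 7, 8, 9, 10, 11}, so each is used; only H can be 8, hence H = 8.
The 6 still-open variables together cover exactly {4, 5, 7, 9, 10, 11} — 6 values for 6 variables — and 11 appears only in B's list, so B = 11.
A, C, D between them cover only {5, 9, 10} — a naked triple. Remove those values from F.
No further eliminations apply; D can still be any of 5, 9, 10.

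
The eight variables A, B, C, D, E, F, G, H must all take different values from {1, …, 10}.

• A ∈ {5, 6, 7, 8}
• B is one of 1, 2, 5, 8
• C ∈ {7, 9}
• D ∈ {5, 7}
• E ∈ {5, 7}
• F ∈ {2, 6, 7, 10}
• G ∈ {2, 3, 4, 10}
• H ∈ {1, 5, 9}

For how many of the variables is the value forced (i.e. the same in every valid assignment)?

2

D and E share exactly the 2 values {5, 7}; by pigeonhole those values go to them, so strike 5, 7 from A, B, C, F, H.
C must be 9 (only option left). Strike 9 from H.
H's domain is down to {1}, so H = 1. Strike 1 from B.
Determined: C=9, H=1. The other variables each still have more than one consistent value. That makes 2.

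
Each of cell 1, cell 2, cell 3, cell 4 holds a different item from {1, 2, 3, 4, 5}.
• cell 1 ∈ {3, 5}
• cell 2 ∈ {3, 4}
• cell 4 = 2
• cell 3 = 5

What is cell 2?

4

cell 3 has just one choice, so cell 3 = 5. Strike 5 from cell 1.
cell 4's domain is down to {2}, so cell 4 = 2.
cell 1 has just one choice, so cell 1 = 3. Eliminate 3 elsewhere: cell 2.
So cell 2 = 4.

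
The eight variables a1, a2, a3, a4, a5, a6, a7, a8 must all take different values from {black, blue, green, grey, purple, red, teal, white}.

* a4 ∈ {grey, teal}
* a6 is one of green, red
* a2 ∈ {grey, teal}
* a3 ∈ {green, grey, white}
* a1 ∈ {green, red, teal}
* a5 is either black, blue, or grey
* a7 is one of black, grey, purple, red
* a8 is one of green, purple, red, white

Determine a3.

The 8 variables together cover exactly {black, blue, green, grey, purple, red, teal, white} — 8 values for 8 variables — and blue appears only in a5's list, so a5 = blue.
Among the 7 still-open variables, black fits only a7 (and all 7 values in {black, green, grey, purple, red, teal, white} must be used), so a7 = black.
Among the 6 still-open variables, purple fits only a8 (and all 6 values in {green, grey, purple, red, teal, white} must be used), so a8 = purple.
The 5 still-open variables together cover exactly {green, grey, red, teal, white} — 5 values for 5 variables — and white appears only in a3's list, so a3 = white.

white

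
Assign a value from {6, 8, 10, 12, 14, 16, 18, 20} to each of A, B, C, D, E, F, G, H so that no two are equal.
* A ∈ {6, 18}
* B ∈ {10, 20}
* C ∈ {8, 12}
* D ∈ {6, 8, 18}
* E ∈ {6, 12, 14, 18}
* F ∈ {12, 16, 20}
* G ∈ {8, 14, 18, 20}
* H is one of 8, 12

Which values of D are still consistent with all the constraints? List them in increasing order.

The 8 variables together cover exactly {6, 8, 10, 12, 14, 16, 18, 20} — 8 values for 8 variables — and 10 appears only in B's list, so B = 10.
The 7 still-open variables draw from only 7 values {6, 8, 12, 14, 16, 18, 20}, so each is used; only F can be 16, hence F = 16.
Among the 6 still-open variables, 20 fits only G (and all 6 values in {6, 8, 12, 14, 18, 20} must be used), so G = 20.
Among the 5 still-open variables, 14 fits only E (and all 5 values in {6, 8, 12, 14, 18} must be used), so E = 14.
The 2 variables C and H are confined to {8, 12}, which locks those values in; drop them from D.
No further eliminations apply; D can still be any of 6, 18.

6, 18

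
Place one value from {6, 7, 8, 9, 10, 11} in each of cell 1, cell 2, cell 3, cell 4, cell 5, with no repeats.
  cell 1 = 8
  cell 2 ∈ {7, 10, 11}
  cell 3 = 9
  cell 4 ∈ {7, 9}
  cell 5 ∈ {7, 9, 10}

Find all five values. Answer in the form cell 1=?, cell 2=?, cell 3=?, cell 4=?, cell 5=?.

cell 1=8, cell 2=11, cell 3=9, cell 4=7, cell 5=10

cell 1 has just one choice, so cell 1 = 8.
cell 3 must be 9 (only option left). Strike 9 from cell 4, cell 5.
cell 4's domain is down to {7}, so cell 4 = 7. Strike 7 from cell 2, cell 5.
That leaves cell 5 = 10. Strike 10 from cell 2.
cell 2's domain is down to {11}, so cell 2 = 11.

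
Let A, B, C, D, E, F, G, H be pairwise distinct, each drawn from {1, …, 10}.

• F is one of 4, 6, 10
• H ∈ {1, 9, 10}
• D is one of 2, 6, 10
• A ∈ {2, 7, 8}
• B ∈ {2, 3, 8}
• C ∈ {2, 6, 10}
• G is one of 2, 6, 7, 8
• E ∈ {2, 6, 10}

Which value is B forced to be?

3

C, D, E between them cover only {2, 6, 10} — a naked triple. Remove those values from A, B, F, G, H.
F must be 4 (only option left).
A and G between them cover only {7, 8} — a naked pair. Remove those values from B.
So B = 3.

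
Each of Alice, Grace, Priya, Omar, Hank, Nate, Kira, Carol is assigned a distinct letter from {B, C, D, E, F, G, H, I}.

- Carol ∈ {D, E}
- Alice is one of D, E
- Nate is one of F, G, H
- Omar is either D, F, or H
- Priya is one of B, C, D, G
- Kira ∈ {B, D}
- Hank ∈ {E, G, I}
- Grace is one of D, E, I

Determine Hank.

G

The 8 variables draw from only 8 values {B, C, D, E, F, G, H, I}, so each is used; only Priya can be C, hence Priya = C.
The 7 still-open variables together cover exactly {B, D, E, F, G, H, I} — 7 values for 7 variables — and B appears only in Kira's list, so Kira = B.
The 2 variables Alice and Carol are confined to {D, E}, which locks those values in; drop them from Grace, Omar, Hank.
Grace must be I (only option left). Remove I from Hank.
So Hank = G.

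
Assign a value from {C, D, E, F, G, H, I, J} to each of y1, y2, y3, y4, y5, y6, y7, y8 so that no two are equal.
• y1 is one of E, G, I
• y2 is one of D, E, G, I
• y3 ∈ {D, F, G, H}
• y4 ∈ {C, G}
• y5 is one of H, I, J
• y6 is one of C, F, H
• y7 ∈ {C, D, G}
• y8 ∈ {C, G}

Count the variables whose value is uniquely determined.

The 8 variables together cover exactly {C, D, E, F, G, H, I, J} — 8 values for 8 variables — and J appears only in y5's list, so y5 = J.
y4 and y8 between them cover only {C, G} — a naked pair. Remove those values from y1, y2, y3, y6, y7.
y7's domain is down to {D}, so y7 = D. So y2, y3 can't be D.
Determined: y5=J, y7=D. The other variables each still have more than one consistent value. That makes 2.

2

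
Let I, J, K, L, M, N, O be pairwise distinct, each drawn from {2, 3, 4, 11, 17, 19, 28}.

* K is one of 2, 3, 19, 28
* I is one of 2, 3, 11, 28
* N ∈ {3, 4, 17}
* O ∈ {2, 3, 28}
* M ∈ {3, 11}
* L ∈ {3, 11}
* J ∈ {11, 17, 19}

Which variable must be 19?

K

The 7 variables draw from only 7 values {2, 3, 4, 11, 17, 19, 28}, so each is used; only N can be 4, hence N = 4.
Among the 6 still-open variables, 17 fits only J (and all 6 values in {2, 3, 11, 17, 19, 28} must be used), so J = 17.
The 5 still-open variables together cover exactly {2, 3, 11, 19, 28} — 5 values for 5 variables — and 19 appears only in K's list, so K = 19.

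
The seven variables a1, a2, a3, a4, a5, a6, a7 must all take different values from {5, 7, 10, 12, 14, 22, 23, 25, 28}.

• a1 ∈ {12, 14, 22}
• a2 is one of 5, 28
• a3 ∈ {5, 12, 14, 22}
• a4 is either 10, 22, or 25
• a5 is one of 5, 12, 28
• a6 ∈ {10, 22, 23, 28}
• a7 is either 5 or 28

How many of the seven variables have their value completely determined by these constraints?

1

a2 and a7 between them cover only {5, 28} — a naked pair. Remove those values from a3, a5, a6.
That leaves a5 = 12. Eliminate 12 elsewhere: a1, a3.
The 2 variables a1 and a3 are confined to {14, 22}, which locks those values in; drop them from a4, a6.
Determined: a5=12. The other variables each still have more than one consistent value. That makes 1.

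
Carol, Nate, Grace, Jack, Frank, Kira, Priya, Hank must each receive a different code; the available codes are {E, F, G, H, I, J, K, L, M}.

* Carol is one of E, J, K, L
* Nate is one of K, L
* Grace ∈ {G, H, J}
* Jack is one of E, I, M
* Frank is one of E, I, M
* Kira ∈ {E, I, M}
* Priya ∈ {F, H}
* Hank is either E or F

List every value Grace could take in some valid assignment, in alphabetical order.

The 3 variables Jack, Frank, Kira are confined to {E, I, M}, which locks those values in; drop them from Carol, Hank.
Hank's domain is down to {F}, so Hank = F. Remove F from Priya.
Priya has just one choice, so Priya = H. Remove H from Grace.
No further eliminations apply; Grace can still be any of G, J.

G, J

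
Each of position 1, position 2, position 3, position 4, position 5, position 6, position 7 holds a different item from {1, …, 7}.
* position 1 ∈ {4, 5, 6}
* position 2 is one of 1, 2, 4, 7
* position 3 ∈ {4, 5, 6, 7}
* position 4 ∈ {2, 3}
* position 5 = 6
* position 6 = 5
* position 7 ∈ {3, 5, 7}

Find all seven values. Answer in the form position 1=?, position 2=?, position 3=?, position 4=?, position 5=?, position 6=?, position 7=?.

position 5 has just one choice, so position 5 = 6. So position 1, position 3 can't be 6.
position 6's domain is down to {5}, so position 6 = 5. Eliminate 5 elsewhere: position 1, position 3, position 7.
position 1's domain is down to {4}, so position 1 = 4. Strike 4 from position 2, position 3.
position 3 must be 7 (only option left). Strike 7 from position 2, position 7.
position 7's domain is down to {3}, so position 7 = 3. Remove 3 from position 4.
That leaves position 4 = 2. Strike 2 from position 2.
position 2's domain is down to {1}, so position 2 = 1.

position 1=4, position 2=1, position 3=7, position 4=2, position 5=6, position 6=5, position 7=3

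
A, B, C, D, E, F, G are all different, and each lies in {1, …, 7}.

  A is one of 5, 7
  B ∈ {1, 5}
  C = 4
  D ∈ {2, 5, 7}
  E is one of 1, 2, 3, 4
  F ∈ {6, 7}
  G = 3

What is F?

6

C has just one choice, so C = 4. Strike 4 from E.
That leaves G = 3. Remove 3 from E.
The 5 still-open variables together cover exactly {1, 2, 5, 6, 7} — 5 values for 5 variables — and 6 appears only in F's list, so F = 6.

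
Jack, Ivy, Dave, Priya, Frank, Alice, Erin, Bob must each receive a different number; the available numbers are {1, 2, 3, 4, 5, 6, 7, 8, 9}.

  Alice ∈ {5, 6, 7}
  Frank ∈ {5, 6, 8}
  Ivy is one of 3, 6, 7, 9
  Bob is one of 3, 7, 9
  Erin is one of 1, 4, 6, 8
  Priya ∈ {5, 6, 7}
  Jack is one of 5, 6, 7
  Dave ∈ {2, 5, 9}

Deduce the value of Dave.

Jack, Priya, Alice between them cover only {5, 6, 7} — a naked triple. Remove those values from Ivy, Dave, Frank, Erin, Bob.
That leaves Frank = 8. Remove 8 from Erin.
The 2 variables Ivy and Bob are confined to {3, 9}, which locks those values in; drop them from Dave.
So Dave = 2.

2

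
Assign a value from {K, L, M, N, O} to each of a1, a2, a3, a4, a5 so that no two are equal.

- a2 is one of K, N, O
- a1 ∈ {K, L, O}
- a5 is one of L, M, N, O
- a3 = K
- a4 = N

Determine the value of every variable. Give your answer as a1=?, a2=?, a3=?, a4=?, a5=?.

a1=L, a2=O, a3=K, a4=N, a5=M

a3's domain is down to {K}, so a3 = K. Remove K from a1, a2.
a4 must be N (only option left). So a2, a5 can't be N.
That leaves a2 = O. Remove O from a1, a5.
a1's domain is down to {L}, so a1 = L. Remove L from a5.
That leaves a5 = M.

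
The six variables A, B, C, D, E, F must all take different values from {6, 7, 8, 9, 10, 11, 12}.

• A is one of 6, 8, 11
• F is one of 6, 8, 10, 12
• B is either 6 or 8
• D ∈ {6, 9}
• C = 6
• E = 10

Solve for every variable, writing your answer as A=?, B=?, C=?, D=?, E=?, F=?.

C has just one choice, so C = 6. Remove 6 from A, B, D, F.
D's domain is down to {9}, so D = 9.
That leaves E = 10. Eliminate 10 elsewhere: F.
B's domain is down to {8}, so B = 8. So A, F can't be 8.
F has just one choice, so F = 12.
A must be 11 (only option left).

A=11, B=8, C=6, D=9, E=10, F=12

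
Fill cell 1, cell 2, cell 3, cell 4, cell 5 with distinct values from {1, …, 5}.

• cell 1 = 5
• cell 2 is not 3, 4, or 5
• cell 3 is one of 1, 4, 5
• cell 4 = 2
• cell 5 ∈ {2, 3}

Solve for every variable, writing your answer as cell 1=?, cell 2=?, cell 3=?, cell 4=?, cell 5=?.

cell 1 has just one choice, so cell 1 = 5. Strike 5 from cell 3.
cell 4 has just one choice, so cell 4 = 2. Remove 2 from cell 2, cell 5.
That leaves cell 5 = 3.
cell 2's domain is down to {1}, so cell 2 = 1. Eliminate 1 elsewhere: cell 3.
cell 3's domain is down to {4}, so cell 3 = 4.

cell 1=5, cell 2=1, cell 3=4, cell 4=2, cell 5=3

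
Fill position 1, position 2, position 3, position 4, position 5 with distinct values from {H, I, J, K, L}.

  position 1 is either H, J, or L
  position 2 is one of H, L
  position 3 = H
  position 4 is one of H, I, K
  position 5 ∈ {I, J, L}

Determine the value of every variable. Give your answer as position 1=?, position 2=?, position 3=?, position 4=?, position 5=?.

position 3's domain is down to {H}, so position 3 = H. Eliminate H elsewhere: position 1, position 2, position 4.
position 2 has just one choice, so position 2 = L. Eliminate L elsewhere: position 1, position 5.
position 1's domain is down to {J}, so position 1 = J. Eliminate J elsewhere: position 5.
position 5's domain is down to {I}, so position 5 = I. Remove I from position 4.
That leaves position 4 = K.

position 1=J, position 2=L, position 3=H, position 4=K, position 5=I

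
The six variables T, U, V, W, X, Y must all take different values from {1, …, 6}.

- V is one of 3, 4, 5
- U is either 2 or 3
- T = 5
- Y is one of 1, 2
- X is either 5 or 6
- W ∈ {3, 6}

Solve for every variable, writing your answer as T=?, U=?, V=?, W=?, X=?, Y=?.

T=5, U=2, V=4, W=3, X=6, Y=1

T must be 5 (only option left). Strike 5 from V, X.
X's domain is down to {6}, so X = 6. Eliminate 6 elsewhere: W.
W has just one choice, so W = 3. Strike 3 from U, V.
U must be 2 (only option left). Eliminate 2 elsewhere: Y.
V has just one choice, so V = 4.
Y has just one choice, so Y = 1.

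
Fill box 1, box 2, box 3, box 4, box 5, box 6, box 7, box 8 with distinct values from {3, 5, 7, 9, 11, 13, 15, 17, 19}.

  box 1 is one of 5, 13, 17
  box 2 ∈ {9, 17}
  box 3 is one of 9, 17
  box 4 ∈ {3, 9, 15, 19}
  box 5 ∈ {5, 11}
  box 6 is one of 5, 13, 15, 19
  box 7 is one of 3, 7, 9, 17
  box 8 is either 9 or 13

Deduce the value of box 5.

box 2 and box 3 between them cover only {9, 17} — a naked pair. Remove those values from box 1, box 4, box 7, box 8.
box 8 has just one choice, so box 8 = 13. Strike 13 from box 1, box 6.
That leaves box 1 = 5. Remove 5 from box 5, box 6.
So box 5 = 11.

11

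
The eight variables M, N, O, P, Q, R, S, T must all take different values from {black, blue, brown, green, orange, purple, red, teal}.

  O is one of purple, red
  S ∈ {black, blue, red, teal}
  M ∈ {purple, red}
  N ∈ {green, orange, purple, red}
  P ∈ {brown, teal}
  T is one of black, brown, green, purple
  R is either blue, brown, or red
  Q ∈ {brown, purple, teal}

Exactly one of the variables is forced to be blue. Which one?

The 8 variables draw from only 8 values {black, blue, brown, green, orange, purple, red, teal}, so each is used; only N can be orange, hence N = orange.
The 7 still-open variables together cover exactly {black, blue, brown, green, purple, red, teal} — 7 values for 7 variables — and green appears only in T's list, so T = green.
The 6 still-open variables draw from only 6 values {black, blue, brown, purple, red, teal}, so each is used; only S can be black, hence S = black.
The 5 still-open variables draw from only 5 values {blue, brown, purple, red, teal}, so each is used; only R can be blue, hence R = blue.

R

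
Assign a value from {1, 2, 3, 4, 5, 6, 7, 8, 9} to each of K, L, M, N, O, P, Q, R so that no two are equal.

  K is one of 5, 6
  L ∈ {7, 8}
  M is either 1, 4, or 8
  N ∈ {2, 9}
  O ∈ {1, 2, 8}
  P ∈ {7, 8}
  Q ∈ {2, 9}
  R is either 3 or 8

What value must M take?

The 2 variables L and P are confined to {7, 8}, which locks those values in; drop them from M, O, R.
R must be 3 (only option left).
N and Q share exactly the 2 values {2, 9}; by pigeonhole those values go to them, so strike 2, 9 from O.
O must be 1 (only option left). So M can't be 1.
So M = 4.

4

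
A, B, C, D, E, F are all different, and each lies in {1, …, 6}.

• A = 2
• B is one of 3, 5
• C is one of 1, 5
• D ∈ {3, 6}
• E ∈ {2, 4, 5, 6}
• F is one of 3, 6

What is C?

A's domain is down to {2}, so A = 2. Eliminate 2 elsewhere: E.
The 5 still-open variables together cover exactly {1, 3, 4, 5, 6} — 5 values for 5 variables — and 1 appears only in C's list, so C = 1.

1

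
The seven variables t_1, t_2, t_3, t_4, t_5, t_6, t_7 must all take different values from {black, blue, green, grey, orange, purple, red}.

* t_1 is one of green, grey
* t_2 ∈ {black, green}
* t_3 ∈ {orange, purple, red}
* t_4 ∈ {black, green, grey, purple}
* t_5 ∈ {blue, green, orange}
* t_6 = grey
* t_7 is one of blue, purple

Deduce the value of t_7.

blue

t_6's domain is down to {grey}, so t_6 = grey. Eliminate grey elsewhere: t_1, t_4.
t_1's domain is down to {green}, so t_1 = green. So t_2, t_4, t_5 can't be green.
t_2's domain is down to {black}, so t_2 = black. So t_4 can't be black.
t_4 has just one choice, so t_4 = purple. So t_3, t_7 can't be purple.
So t_7 = blue.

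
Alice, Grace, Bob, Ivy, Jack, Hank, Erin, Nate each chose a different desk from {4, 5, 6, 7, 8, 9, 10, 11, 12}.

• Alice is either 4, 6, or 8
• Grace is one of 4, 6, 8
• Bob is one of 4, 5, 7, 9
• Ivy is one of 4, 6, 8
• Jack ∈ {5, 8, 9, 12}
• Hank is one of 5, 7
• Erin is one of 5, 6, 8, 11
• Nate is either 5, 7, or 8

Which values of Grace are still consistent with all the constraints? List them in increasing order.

The 8 variables draw from only 8 values {4, 5, 6, 7, 8, 9, 11, 12}, so each is used; only Erin can be 11, hence Erin = 11.
The 7 still-open variables draw from only 7 values {4, 5, 6, 7, 8, 9, 12}, so each is used; only Jack can be 12, hence Jack = 12.
The 6 still-open variables draw from only 6 values {4, 5, 6, 7, 8, 9}, so each is used; only Bob can be 9, hence Bob = 9.
The 3 variables Alice, Grace, Ivy are confined to {4, 6, 8}, which locks those values in; drop them from Nate.
No further eliminations apply; Grace can still be any of 4, 6, 8.

4, 6, 8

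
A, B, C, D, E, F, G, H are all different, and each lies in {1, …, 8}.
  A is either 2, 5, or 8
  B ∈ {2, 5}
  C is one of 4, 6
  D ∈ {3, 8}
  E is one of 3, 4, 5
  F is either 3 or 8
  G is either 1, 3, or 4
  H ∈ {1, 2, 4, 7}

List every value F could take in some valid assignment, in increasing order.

Among the 8 variables, 6 fits only C (and all 8 values in {1, 2, 3, 4, 5, 6, 7, 8} must be used), so C = 6.
Among the 7 still-open variables, 7 fits only H (and all 7 values in {1, 2, 3, 4, 5, 7, 8} must be used), so H = 7.
Among the 6 still-open variables, 1 fits only G (and all 6 values in {1, 2, 3, 4, 5, 8} must be used), so G = 1.
The 5 still-open variables together cover exactly {2, 3, 4, 5, 8} — 5 values for 5 variables — and 4 appears only in E's list, so E = 4.
D and F share exactly the 2 values {3, 8}; by pigeonhole those values go to them, so strike 3, 8 from A.
No further eliminations apply; F can still be any of 3, 8.

3, 8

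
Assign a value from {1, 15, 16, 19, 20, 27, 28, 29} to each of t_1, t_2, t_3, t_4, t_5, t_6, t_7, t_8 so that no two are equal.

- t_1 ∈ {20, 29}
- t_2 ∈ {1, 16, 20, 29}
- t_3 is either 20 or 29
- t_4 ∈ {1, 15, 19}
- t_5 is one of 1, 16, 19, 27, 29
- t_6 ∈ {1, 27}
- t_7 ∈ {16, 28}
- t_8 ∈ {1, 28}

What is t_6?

The 8 variables draw from only 8 values {1, 15, 16, 19, 20, 27, 28, 29}, so each is used; only t_4 can be 15, hence t_4 = 15.
Among the 7 still-open variables, 19 fits only t_5 (and all 7 values in {1, 16, 19, 20, 27, 28, 29} must be used), so t_5 = 19.
Among the 6 still-open variables, 27 fits only t_6 (and all 6 values in {1, 16, 20, 27, 28, 29} must be used), so t_6 = 27.

27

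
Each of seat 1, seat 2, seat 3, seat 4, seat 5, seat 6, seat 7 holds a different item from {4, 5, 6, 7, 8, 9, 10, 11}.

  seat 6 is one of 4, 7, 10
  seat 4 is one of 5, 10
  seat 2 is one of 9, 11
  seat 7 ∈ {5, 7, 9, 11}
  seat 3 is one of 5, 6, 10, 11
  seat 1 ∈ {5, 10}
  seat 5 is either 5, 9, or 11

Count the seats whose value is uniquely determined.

The 7 variables draw from only 7 values {4, 5, 6, 7, 9, 10, 11}, so each is used; only seat 6 can be 4, hence seat 6 = 4.
Among the 6 still-open variables, 6 fits only seat 3 (and all 6 values in {5, 6, 7, 9, 10, 11} must be used), so seat 3 = 6.
The 5 still-open variables draw from only 5 values {5, 7, 9, 10, 11}, so each is used; only seat 7 can be 7, hence seat 7 = 7.
seat 1 and seat 4 share exactly the 2 values {5, 10}; by pigeonhole those values go to them, so strike 5, 10 from seat 5.
Determined: seat 3=6, seat 6=4, seat 7=7. The other seats each still have more than one consistent value. That makes 3.

3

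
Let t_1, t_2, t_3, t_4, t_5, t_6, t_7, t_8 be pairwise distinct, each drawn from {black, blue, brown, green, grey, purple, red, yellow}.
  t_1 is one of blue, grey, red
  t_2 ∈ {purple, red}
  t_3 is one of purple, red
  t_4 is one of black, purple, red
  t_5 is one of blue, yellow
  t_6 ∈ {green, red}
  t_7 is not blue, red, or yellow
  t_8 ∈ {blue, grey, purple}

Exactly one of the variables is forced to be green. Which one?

The 8 variables draw from only 8 values {black, blue, brown, green, grey, purple, red, yellow}, so each is used; only t_7 can be brown, hence t_7 = brown.
The 7 still-open variables draw from only 7 values {black, blue, green, grey, purple, red, yellow}, so each is used; only t_4 can be black, hence t_4 = black.
Among the 6 still-open variables, green fits only t_6 (and all 6 values in {blue, green, grey, purple, red, yellow} must be used), so t_6 = green.

t_6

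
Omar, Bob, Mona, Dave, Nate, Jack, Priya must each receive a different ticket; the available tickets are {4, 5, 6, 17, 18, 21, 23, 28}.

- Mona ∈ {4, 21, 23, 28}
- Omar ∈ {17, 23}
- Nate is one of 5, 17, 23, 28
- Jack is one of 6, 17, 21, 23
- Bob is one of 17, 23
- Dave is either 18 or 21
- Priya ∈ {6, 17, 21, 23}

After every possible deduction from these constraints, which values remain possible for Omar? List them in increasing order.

17, 23

Omar and Bob between them cover only {17, 23} — a naked pair. Remove those values from Mona, Nate, Jack, Priya.
Jack and Priya share exactly the 2 values {6, 21}; by pigeonhole those values go to them, so strike 6, 21 from Mona, Dave.
That leaves Dave = 18.
No further eliminations apply; Omar can still be any of 17, 23.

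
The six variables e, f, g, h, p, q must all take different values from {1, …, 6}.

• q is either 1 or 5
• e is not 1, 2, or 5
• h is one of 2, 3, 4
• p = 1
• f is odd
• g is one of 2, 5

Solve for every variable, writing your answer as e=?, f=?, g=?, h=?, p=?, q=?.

p must be 1 (only option left). Eliminate 1 elsewhere: f, q.
q must be 5 (only option left). Strike 5 from f, g.
f's domain is down to {3}, so f = 3. So e, h can't be 3.
g must be 2 (only option left). Remove 2 from h.
h must be 4 (only option left). So e can't be 4.
That leaves e = 6.

e=6, f=3, g=2, h=4, p=1, q=5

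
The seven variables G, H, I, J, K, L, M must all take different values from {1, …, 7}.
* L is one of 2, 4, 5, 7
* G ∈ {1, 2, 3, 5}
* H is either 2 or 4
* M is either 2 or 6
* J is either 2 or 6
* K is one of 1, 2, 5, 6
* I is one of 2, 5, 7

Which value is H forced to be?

The 7 variables draw from only 7 values {1, 2, 3, 4, 5, 6, 7}, so each is used; only G can be 3, hence G = 3.
The 6 still-open variables draw from only 6 values {1, 2, 4, 5, 6, 7}, so each is used; only K can be 1, hence K = 1.
J and M between them cover only {2, 6} — a naked pair. Remove those values from H, I, L.
So H = 4.

4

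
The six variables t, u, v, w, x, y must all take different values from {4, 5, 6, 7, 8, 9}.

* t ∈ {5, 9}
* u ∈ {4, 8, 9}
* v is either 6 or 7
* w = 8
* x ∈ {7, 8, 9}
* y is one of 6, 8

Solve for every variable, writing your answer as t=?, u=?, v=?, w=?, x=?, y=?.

t=5, u=4, v=7, w=8, x=9, y=6

w must be 8 (only option left). Remove 8 from u, x, y.
y's domain is down to {6}, so y = 6. So v can't be 6.
v must be 7 (only option left). So x can't be 7.
x's domain is down to {9}, so x = 9. Strike 9 from t, u.
t must be 5 (only option left).
u has just one choice, so u = 4.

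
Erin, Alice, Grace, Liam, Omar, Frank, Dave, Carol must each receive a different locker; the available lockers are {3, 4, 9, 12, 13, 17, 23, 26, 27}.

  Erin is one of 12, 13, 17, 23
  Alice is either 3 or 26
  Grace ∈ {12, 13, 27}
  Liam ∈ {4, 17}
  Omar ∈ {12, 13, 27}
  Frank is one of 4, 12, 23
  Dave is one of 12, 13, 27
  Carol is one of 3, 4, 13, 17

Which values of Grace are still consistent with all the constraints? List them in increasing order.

The 8 variables together cover exactly {3, 4, 12, 13, 17, 23, 26, 27} — 8 values for 8 variables — and 26 appears only in Alice's list, so Alice = 26.
The 7 still-open variables draw from only 7 values {3, 4, 12, 13, 17, 23, 27}, so each is used; only Carol can be 3, hence Carol = 3.
Grace, Omar, Dave between them cover only {12, 13, 27} — a naked triple. Remove those values from Erin, Frank.
No further eliminations apply; Grace can still be any of 12, 13, 27.

12, 13, 27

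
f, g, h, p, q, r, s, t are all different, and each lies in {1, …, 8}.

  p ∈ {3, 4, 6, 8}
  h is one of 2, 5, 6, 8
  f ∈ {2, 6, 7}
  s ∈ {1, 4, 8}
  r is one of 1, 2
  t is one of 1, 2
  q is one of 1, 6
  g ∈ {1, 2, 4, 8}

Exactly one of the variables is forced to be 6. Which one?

q

Among the 8 variables, 3 fits only p (and all 8 values in {1, 2, 3, 4, 5, 6, 7, 8} must be used), so p = 3.
The 7 still-open variables together cover exactly {1, 2, 4, 5, 6, 7, 8} — 7 values for 7 variables — and 5 appears only in h's list, so h = 5.
The 6 still-open variables draw from only 6 values {1, 2, 4, 6, 7, 8}, so each is used; only f can be 7, hence f = 7.
The 5 still-open variables together cover exactly {1, 2, 4, 6, 8} — 5 values for 5 variables — and 6 appears only in q's list, so q = 6.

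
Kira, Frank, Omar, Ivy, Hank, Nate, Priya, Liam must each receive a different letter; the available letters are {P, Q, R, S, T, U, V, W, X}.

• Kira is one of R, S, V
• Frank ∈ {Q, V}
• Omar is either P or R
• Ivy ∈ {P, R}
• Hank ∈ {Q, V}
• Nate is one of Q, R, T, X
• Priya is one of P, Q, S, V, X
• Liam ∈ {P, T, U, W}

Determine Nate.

T

Frank and Hank share exactly the 2 values {Q, V}; by pigeonhole those values go to them, so strike Q, V from Kira, Nate, Priya.
Omar and Ivy share exactly the 2 values {P, R}; by pigeonhole those values go to them, so strike P, R from Kira, Nate, Priya, Liam.
Kira's domain is down to {S}, so Kira = S. Remove S from Priya.
Priya must be X (only option left). Strike X from Nate.
So Nate = T.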